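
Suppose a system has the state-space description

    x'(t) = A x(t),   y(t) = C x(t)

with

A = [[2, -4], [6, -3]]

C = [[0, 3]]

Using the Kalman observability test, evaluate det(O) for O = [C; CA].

-54

CA = [[18, -9]]
Observability matrix O = [C; CA] = [[0, 3], [18, -9]]
det(O) = 0·(-9) - 3·18 = 0 - 54 = -54
Since det(O) ≠ 0, rank(O) = 2 and the system is completely observable.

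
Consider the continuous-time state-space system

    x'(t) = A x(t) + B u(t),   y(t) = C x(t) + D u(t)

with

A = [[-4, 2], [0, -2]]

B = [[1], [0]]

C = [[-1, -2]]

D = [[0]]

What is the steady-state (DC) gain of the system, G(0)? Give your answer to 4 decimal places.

-0.2500

G(0) = C(-A)^{-1}B + D = -C A^{-1} B + D.
det A = 8, so A^{-1} = (1/8)·adj(A) = [[-1/4, -1/4], [0, -1/2]]
A^{-1} B = [-1/4, 0]^T
C A^{-1} B = 1/4
G(0) = D - C A^{-1} B = 0 - (1/4) = -1/4 ≈ -0.2500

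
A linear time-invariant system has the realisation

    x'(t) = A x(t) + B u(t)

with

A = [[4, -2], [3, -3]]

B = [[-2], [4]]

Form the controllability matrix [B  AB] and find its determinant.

100

AB = [[-16], [-18]]
Controllability matrix C = [B  AB] = [[-2, -16], [4, -18]]
det(C) = (-2)·(-18) - (-16)·4 = 36 - (-64) = 100
Since det(C) ≠ 0, rank(C) = 2 and the system is completely controllable.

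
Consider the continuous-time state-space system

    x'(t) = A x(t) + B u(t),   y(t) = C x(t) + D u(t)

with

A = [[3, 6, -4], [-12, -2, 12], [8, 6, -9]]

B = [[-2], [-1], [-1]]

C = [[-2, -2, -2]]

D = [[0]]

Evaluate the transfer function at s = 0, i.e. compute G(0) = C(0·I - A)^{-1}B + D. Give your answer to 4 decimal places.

G(0) = C(-A)^{-1}B + D = -C A^{-1} B + D.
det A = -10, so A^{-1} = (1/-10)·adj(A) = [[27/5, -3, -32/5], [6/5, -1/2, -6/5], [28/5, -3, -33/5]]
A^{-1} B = [-7/5, -7/10, -8/5]^T
C A^{-1} B = 37/5
G(0) = D - C A^{-1} B = 0 - (37/5) = -37/5 ≈ -7.4000

-7.4000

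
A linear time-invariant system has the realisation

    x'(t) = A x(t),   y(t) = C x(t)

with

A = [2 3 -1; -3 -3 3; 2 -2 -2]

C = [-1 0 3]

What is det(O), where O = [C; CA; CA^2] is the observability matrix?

CA = [[4, -9, -5]]
CA^2 = [[25, 49, -21]]
Observability matrix O = [C; CA; CA^2] = [[-1, 0, 3], [4, -9, -5], [25, 49, -21]]
Expanding along the first row, det(O) = (-1)·((-9)·(-21) - (-5)·49) - 0·(4·(-21) - (-5)·25) + 3·(4·49 - (-9)·25) = (-1)·434 - 0·41 + 3·421 = 829
Since det(O) ≠ 0, rank(O) = 3 and the system is completely observable.

829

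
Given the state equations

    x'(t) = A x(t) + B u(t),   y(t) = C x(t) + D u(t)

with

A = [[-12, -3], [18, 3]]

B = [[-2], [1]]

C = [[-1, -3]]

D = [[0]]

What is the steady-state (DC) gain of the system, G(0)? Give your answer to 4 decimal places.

G(0) = C(-A)^{-1}B + D = -C A^{-1} B + D.
det A = 18, so A^{-1} = (1/18)·adj(A) = [[1/6, 1/6], [-1, -2/3]]
A^{-1} B = [-1/6, 4/3]^T
C A^{-1} B = -23/6
G(0) = D - C A^{-1} B = 0 - (-23/6) = 23/6 ≈ 3.8333

3.8333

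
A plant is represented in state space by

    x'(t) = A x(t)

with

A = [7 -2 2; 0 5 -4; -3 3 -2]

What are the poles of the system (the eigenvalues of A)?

1, 4, 5

det(sI - A) = s^3 - (tr A)s^2 + (M11 + M22 + M33)s - det A, where Mii is the 2×2 principal minor of A obtained by deleting row i and column i.
tr A = 7 + 5 + (-2) = 10; M11 = 5·(-2) - (-4)·3 = -10 - (-12) = 2; M22 = 7·(-2) - 2·(-3) = -14 - (-6) = -8; M33 = 7·5 - (-2)·0 = 35 - 0 = 35; sum of minors = 29.
det A = 7·(5·(-2) - (-4)·3) - (-2)·(0·(-2) - (-4)·(-3)) + 2·(0·3 - 5·(-3)) = 7·2 - (-2)·(-12) + 2·15 = 20.
So p(s) = det(sI - A) = s^3 - 10s^2 + 29s - 20.
Rational-root test: any integer root divides -20. Testing small divisors, s = 1 works: p(1) = 1 + (-10) + 29 + (-20) = 0, so (s - 1) is a factor.
Dividing, p(s) = (s - 1)(s^2 - 9s + 20).
Factor s^2 - 9s + 20: two numbers with sum 9 and product 20 are 5 and 4, so s^2 - 9s + 20 = (s - 5)(s - 4).
Hence p(s) = (s - 5) (s - 4) (s - 1), with roots 1, 4, 5.
At least one eigenvalue has non-negative real part, so the system is not asymptotically stable.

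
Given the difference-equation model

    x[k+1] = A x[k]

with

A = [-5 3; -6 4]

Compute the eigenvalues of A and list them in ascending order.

det(zI - A) = z^2 - (tr A)z + det A, with tr A = (-5) + 4 = -1 and det A = (-5)·4 - 3·(-6) = -20 - (-18) = -2.
So p(z) = det(zI - A) = z^2 + z - 2.
Factor z^2 + z - 2: two numbers with sum -1 and product -2 are 1 and -2, so z^2 + z - 2 = (z - 1)(z + 2).
Hence p(z) = (z - 1) (z + 2), with roots -2, 1.

-2, 1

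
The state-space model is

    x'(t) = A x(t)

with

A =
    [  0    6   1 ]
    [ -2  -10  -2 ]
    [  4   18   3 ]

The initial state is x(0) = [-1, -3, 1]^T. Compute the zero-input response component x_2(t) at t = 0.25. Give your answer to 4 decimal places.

1.0442

det(sI - A) = s^3 - (tr A)s^2 + (M11 + M22 + M33)s - det A, where Mii is the 2×2 principal minor of A obtained by deleting row i and column i.
tr A = 0 + (-10) + 3 = -7; M11 = (-10)·3 - (-2)·18 = -30 - (-36) = 6; M22 = 0·3 - 1·4 = 0 - 4 = -4; M33 = 0·(-10) - 6·(-2) = 0 - (-12) = 12; sum of minors = 14.
det A = 0·((-10)·3 - (-2)·18) - 6·((-2)·3 - (-2)·4) + 1·((-2)·18 - (-10)·4) = 0·6 - 6·2 + 1·4 = -8.
So p(s) = det(sI - A) = s^3 + 7s^2 + 14s + 8.
Rational-root test: any integer root divides 8. Testing small divisors, s = -1 works: p(-1) = -1 + 7 + (-14) + 8 = 0, so (s + 1) is a factor.
Dividing, p(s) = (s + 1)(s^2 + 6s + 8).
Factor s^2 + 6s + 8: two numbers with sum -6 and product 8 are -2 and -4, so s^2 + 6s + 8 = (s + 2)(s + 4).
Hence p(s) = (s + 1) (s + 2) (s + 4), with roots -4, -2, -1.
The eigenvalues -4, -2, -1 are distinct and real, so A is diagonalisable and x(t) = e^{At} x(0) = V diag(e^{λ_i t}) V^{-1} x(0), where the columns of V are the eigenvectors.
λ = -4: A - (-4)I = [[4, 6, 1], [-2, -6, -2], [4, 18, 7]]. v must be orthogonal to every row; (row 1) × (row 2) = [-6, 6, -12], so take v_1 = [-1, 1, -2]^T.
λ = -2: A - (-2)I = [[2, 6, 1], [-2, -8, -2], [4, 18, 5]]. v must be orthogonal to every row; (row 1) × (row 2) = [-4, 2, -4], so take v_2 = [-2, 1, -2]^T.
λ = -1: A - (-1)I = [[1, 6, 1], [-2, -9, -2], [4, 18, 4]]. v must be orthogonal to every row; (row 1) × (row 2) = [-3, 0, 3], so take v_3 = [-1, 0, 1]^T.
V = [v_1 v_2 v_3] = [[-1, -2, -1], [1, 1, 0], [-2, -2, 1]] has det V = 1, so V^{-1} = adj(V)/det V = [[1, 4, 1], [-1, -3, -1], [0, 2, 1]].
Modal coordinates z(0) = V^{-1} x(0): 1·(-1) + 4·(-3) + 1·1 = -12; (-1)·(-1) + (-3)·(-3) + (-1)·1 = 9; 0·(-1) + 2·(-3) + 1·1 = -5; so z(0) = [-12, 9, -5]^T.
x_2(t) = Σ_i (v_i)_2 · z_i(0) · e^{λ_i t} (row 2 of V times the modal terms).
x_2(0.25) = 1·(-12)·e^{-4·0.25} + 1·9·e^{-2·0.25} + 0·(-5)·e^{-1·0.25} = (-12)·0.367879 + 9·0.606531 + 0·0.778801 = 1.0442.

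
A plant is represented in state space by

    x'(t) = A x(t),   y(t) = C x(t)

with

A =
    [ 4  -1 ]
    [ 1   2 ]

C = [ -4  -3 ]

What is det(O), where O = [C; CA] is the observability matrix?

-49

CA = [[-19, -2]]
Observability matrix O = [C; CA] = [[-4, -3], [-19, -2]]
det(O) = (-4)·(-2) - (-3)·(-19) = 8 - 57 = -49
Since det(O) ≠ 0, rank(O) = 2 and the system is completely observable.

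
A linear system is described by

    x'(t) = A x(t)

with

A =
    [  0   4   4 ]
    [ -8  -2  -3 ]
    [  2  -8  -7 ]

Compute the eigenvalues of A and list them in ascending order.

det(sI - A) = s^3 - (tr A)s^2 + (M11 + M22 + M33)s - det A, where Mii is the 2×2 principal minor of A obtained by deleting row i and column i.
tr A = 0 + (-2) + (-7) = -9; M11 = (-2)·(-7) - (-3)·(-8) = 14 - 24 = -10; M22 = 0·(-7) - 4·2 = 0 - 8 = -8; M33 = 0·(-2) - 4·(-8) = 0 - (-32) = 32; sum of minors = 14.
det A = 0·((-2)·(-7) - (-3)·(-8)) - 4·((-8)·(-7) - (-3)·2) + 4·((-8)·(-8) - (-2)·2) = 0·(-10) - 4·62 + 4·68 = 24.
So p(s) = det(sI - A) = s^3 + 9s^2 + 14s - 24.
Rational-root test: any integer root divides -24. Testing small divisors, s = 1 works: p(1) = 1 + 9 + 14 + (-24) = 0, so (s - 1) is a factor.
Dividing, p(s) = (s - 1)(s^2 + 10s + 24).
Factor s^2 + 10s + 24: two numbers with sum -10 and product 24 are -4 and -6, so s^2 + 10s + 24 = (s + 4)(s + 6).
Hence p(s) = (s - 1) (s + 4) (s + 6), with roots -6, -4, 1.
At least one eigenvalue has non-negative real part, so the system is not asymptotically stable.

-6, -4, 1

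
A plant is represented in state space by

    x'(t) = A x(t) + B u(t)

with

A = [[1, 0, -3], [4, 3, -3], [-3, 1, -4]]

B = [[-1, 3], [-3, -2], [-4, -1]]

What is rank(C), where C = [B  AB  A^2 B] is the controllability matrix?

AB = [[11, 6], [-1, 9], [16, -7]]
A^2B = [[-37, 27], [-7, 72], [-98, 19]]
Controllability matrix C = [B  AB  A^2B] = [[-1, 3, 11, 6, -37, 27], [-3, -2, -1, 9, -7, 72], [-4, -1, 16, -7, -98, 19]]
Take the 3×3 submatrix of C formed by columns 1, 2, 3: [[-1, 3, 11], [-3, -2, -1], [-4, -1, 16]]. Its determinant is (-1)·((-2)·16 - (-1)·(-1)) - 3·((-3)·16 - (-1)·(-4)) + 11·((-3)·(-1) - (-2)·(-4)) = (-1)·(-33) - 3·(-52) + 11·(-5) = 134 ≠ 0.
So rank(C) ≥ 3; since C has 3 rows, rank(C) = 3.
rank(C) = 3 = n, so the pair (A, B) is completely controllable.

3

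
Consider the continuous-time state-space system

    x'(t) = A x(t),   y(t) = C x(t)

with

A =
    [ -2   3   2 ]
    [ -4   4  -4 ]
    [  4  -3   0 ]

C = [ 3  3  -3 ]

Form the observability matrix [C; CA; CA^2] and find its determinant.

-33264

CA = [[-30, 30, -6]]
CA^2 = [[-84, 48, -180]]
Observability matrix O = [C; CA; CA^2] = [[3, 3, -3], [-30, 30, -6], [-84, 48, -180]]
Expanding along the first row, det(O) = 3·(30·(-180) - (-6)·48) - 3·((-30)·(-180) - (-6)·(-84)) + (-3)·((-30)·48 - 30·(-84)) = 3·(-5112) - 3·4896 + (-3)·1080 = -33264
Since det(O) ≠ 0, rank(O) = 3 and the system is completely observable.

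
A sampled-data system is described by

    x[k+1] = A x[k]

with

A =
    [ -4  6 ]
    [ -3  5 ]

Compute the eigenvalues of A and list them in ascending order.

det(zI - A) = z^2 - (tr A)z + det A, with tr A = (-4) + 5 = 1 and det A = (-4)·5 - 6·(-3) = -20 - (-18) = -2.
So p(z) = det(zI - A) = z^2 - z - 2.
Factor z^2 - z - 2: two numbers with sum 1 and product -2 are 2 and -1, so z^2 - z - 2 = (z - 2)(z + 1).
Hence p(z) = (z - 2) (z + 1), with roots -1, 2.

-1, 2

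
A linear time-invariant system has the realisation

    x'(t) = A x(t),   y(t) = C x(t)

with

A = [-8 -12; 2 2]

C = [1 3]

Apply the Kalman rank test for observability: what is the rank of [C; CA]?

1

CA = [[-2, -6]]
Observability matrix O = [C; CA] = [[1, 3], [-2, -6]]
Every row of O is a scalar multiple of row 1 = [1, 3] (multipliers 1, -2), so the rows span a one-dimensional space.
O ≠ 0, hence rank(O) = 1.
rank(O) = 1 < n = 2, so the pair (A, C) is not completely observable.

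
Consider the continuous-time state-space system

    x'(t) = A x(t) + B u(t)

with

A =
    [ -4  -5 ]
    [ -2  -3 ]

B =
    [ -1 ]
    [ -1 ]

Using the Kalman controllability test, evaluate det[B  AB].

4

AB = [[9], [5]]
Controllability matrix C = [B  AB] = [[-1, 9], [-1, 5]]
det(C) = (-1)·5 - 9·(-1) = -5 - (-9) = 4
Since det(C) ≠ 0, rank(C) = 2 and the system is completely controllable.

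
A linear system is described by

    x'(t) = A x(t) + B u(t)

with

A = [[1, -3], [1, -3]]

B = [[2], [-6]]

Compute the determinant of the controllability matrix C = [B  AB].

AB = [[20], [20]]
Controllability matrix C = [B  AB] = [[2, 20], [-6, 20]]
det(C) = 2·20 - 20·(-6) = 40 - (-120) = 160
Since det(C) ≠ 0, rank(C) = 2 and the system is completely controllable.

160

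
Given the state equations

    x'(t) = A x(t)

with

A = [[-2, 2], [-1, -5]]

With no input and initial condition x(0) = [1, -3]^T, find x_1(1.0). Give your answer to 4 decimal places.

det(sI - A) = s^2 - (tr A)s + det A, with tr A = (-2) + (-5) = -7 and det A = (-2)·(-5) - 2·(-1) = 10 - (-2) = 12.
So p(s) = det(sI - A) = s^2 + 7s + 12.
Factor s^2 + 7s + 12: two numbers with sum -7 and product 12 are -3 and -4, so s^2 + 7s + 12 = (s + 3)(s + 4).
Hence p(s) = (s + 3) (s + 4), with roots -4, -3.
The eigenvalues -4, -3 are distinct and real, so A is diagonalisable and x(t) = e^{At} x(0) = V diag(e^{λ_i t}) V^{-1} x(0), where the columns of V are the eigenvectors.
λ = -4: A - (-4)I = [[2, 2], [-1, -1]]. Row 1 gives 2·v1 + 2·v2 = 0, so take v_1 = [-1, 1]^T.
λ = -3: A - (-3)I = [[1, 2], [-1, -2]]. Row 1 gives 1·v1 + 2·v2 = 0, so take v_2 = [-2, 1]^T.
V = [v_1 v_2] = [[-1, -2], [1, 1]] has det V = 1, so V^{-1} = adj(V)/det V = [[1, 2], [-1, -1]].
Modal coordinates z(0) = V^{-1} x(0): 1·1 + 2·(-3) = -5; (-1)·1 + (-1)·(-3) = 2; so z(0) = [-5, 2]^T.
x_1(t) = Σ_i (v_i)_1 · z_i(0) · e^{λ_i t} (row 1 of V times the modal terms).
x_1(1.0) = (-1)·(-5)·e^{-4·1.0} + (-2)·2·e^{-3·1.0} = 5·0.018316 + (-4)·0.049787 = -0.1076.

-0.1076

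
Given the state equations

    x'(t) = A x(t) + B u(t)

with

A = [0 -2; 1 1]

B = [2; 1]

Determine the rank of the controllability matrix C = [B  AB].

2

AB = [[-2], [3]]
Controllability matrix C = [B  AB] = [[2, -2], [1, 3]]
det(C) = 2·3 - (-2)·1 = 6 - (-2) = 8 ≠ 0, so rank(C) = 2.
rank(C) = 2 = n, so the pair (A, B) is completely controllable.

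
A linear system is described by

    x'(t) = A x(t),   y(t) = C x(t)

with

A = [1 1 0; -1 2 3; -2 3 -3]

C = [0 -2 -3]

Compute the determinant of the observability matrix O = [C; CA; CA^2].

CA = [[8, -13, 3]]
CA^2 = [[15, -9, -48]]
Observability matrix O = [C; CA; CA^2] = [[0, -2, -3], [8, -13, 3], [15, -9, -48]]
Expanding along the first row, det(O) = 0·((-13)·(-48) - 3·(-9)) - (-2)·(8·(-48) - 3·15) + (-3)·(8·(-9) - (-13)·15) = 0·651 - (-2)·(-429) + (-3)·123 = -1227
Since det(O) ≠ 0, rank(O) = 3 and the system is completely observable.

-1227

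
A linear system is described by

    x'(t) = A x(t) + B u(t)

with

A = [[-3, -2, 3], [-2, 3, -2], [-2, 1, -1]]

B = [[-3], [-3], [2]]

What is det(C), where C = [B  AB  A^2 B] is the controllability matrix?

-7631

AB = [[21], [-7], [1]]
A^2B = [[-46], [-65], [-50]]
Controllability matrix C = [B  AB  A^2B] = [[-3, 21, -46], [-3, -7, -65], [2, 1, -50]]
Expanding along the first row, det(C) = (-3)·((-7)·(-50) - (-65)·1) - 21·((-3)·(-50) - (-65)·2) + (-46)·((-3)·1 - (-7)·2) = (-3)·415 - 21·280 + (-46)·11 = -7631
Since det(C) ≠ 0, rank(C) = 3 and the system is completely controllable.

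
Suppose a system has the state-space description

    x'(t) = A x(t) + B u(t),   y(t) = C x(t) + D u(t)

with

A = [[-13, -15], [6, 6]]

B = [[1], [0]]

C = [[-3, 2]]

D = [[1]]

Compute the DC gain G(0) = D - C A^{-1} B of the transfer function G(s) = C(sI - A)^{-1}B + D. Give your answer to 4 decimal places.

G(0) = C(-A)^{-1}B + D = -C A^{-1} B + D.
det A = 12, so A^{-1} = (1/12)·adj(A) = [[1/2, 5/4], [-1/2, -13/12]]
A^{-1} B = [1/2, -1/2]^T
C A^{-1} B = -5/2
G(0) = D - C A^{-1} B = 1 - (-5/2) = 7/2 ≈ 3.5000

3.5000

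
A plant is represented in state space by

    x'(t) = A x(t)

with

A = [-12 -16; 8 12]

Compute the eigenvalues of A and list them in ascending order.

-4, 4

det(sI - A) = s^2 - (tr A)s + det A, with tr A = (-12) + 12 = 0 and det A = (-12)·12 - (-16)·8 = -144 - (-128) = -16.
So p(s) = det(sI - A) = s^2 - 16.
Factor s^2 - 16: two numbers with sum 0 and product -16 are 4 and -4, so s^2 - 16 = (s - 4)(s + 4).
Hence p(s) = (s - 4) (s + 4), with roots -4, 4.
At least one eigenvalue has non-negative real part, so the system is not asymptotically stable.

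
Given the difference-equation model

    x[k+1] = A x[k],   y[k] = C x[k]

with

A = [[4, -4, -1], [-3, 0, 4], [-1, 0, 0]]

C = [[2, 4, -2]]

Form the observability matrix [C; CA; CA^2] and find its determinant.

128

CA = [[-2, -8, 14]]
CA^2 = [[2, 8, -30]]
Observability matrix O = [C; CA; CA^2] = [[2, 4, -2], [-2, -8, 14], [2, 8, -30]]
Expanding along the first row, det(O) = 2·((-8)·(-30) - 14·8) - 4·((-2)·(-30) - 14·2) + (-2)·((-2)·8 - (-8)·2) = 2·128 - 4·32 + (-2)·0 = 128
Since det(O) ≠ 0, rank(O) = 3 and the system is completely observable.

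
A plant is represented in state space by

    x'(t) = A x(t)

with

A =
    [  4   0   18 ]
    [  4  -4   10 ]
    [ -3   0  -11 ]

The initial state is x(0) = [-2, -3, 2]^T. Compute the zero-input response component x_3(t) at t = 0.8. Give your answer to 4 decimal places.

-0.3305

det(sI - A) = s^3 - (tr A)s^2 + (M11 + M22 + M33)s - det A, where Mii is the 2×2 principal minor of A obtained by deleting row i and column i.
tr A = 4 + (-4) + (-11) = -11; M11 = (-4)·(-11) - 10·0 = 44 - 0 = 44; M22 = 4·(-11) - 18·(-3) = -44 - (-54) = 10; M33 = 4·(-4) - 0·4 = -16 - 0 = -16; sum of minors = 38.
det A = 4·((-4)·(-11) - 10·0) - 0·(4·(-11) - 10·(-3)) + 18·(4·0 - (-4)·(-3)) = 4·44 - 0·(-14) + 18·(-12) = -40.
So p(s) = det(sI - A) = s^3 + 11s^2 + 38s + 40.
Rational-root test: any integer root divides 40. Testing small divisors, s = -2 works: p(-2) = -8 + 44 + (-76) + 40 = 0, so (s + 2) is a factor.
Dividing, p(s) = (s + 2)(s^2 + 9s + 20).
Factor s^2 + 9s + 20: two numbers with sum -9 and product 20 are -4 and -5, so s^2 + 9s + 20 = (s + 4)(s + 5).
Hence p(s) = (s + 2) (s + 4) (s + 5), with roots -5, -4, -2.
The eigenvalues -5, -4, -2 are distinct and real, so A is diagonalisable and x(t) = e^{At} x(0) = V diag(e^{λ_i t}) V^{-1} x(0), where the columns of V are the eigenvectors.
λ = -5: A - (-5)I = [[9, 0, 18], [4, 1, 10], [-3, 0, -6]]. v must be orthogonal to every row; (row 1) × (row 2) = [-18, -18, 9], so take v_1 = [-2, -2, 1]^T.
λ = -4: A - (-4)I = [[8, 0, 18], [4, 0, 10], [-3, 0, -7]]. v must be orthogonal to every row; (row 1) × (row 2) = [0, -8, 0], so take v_2 = [0, 1, 0]^T.
λ = -2: A - (-2)I = [[6, 0, 18], [4, -2, 10], [-3, 0, -9]]. v must be orthogonal to every row; (row 1) × (row 2) = [36, 12, -12], so take v_3 = [3, 1, -1]^T.
V = [v_1 v_2 v_3] = [[-2, 0, 3], [-2, 1, 1], [1, 0, -1]] has det V = -1, so V^{-1} = adj(V)/det V = [[1, 0, 3], [1, 1, 4], [1, 0, 2]].
Modal coordinates z(0) = V^{-1} x(0): 1·(-2) + 0·(-3) + 3·2 = 4; 1·(-2) + 1·(-3) + 4·2 = 3; 1·(-2) + 0·(-3) + 2·2 = 2; so z(0) = [4, 3, 2]^T.
x_3(t) = Σ_i (v_i)_3 · z_i(0) · e^{λ_i t} (row 3 of V times the modal terms).
x_3(0.8) = 1·4·e^{-5·0.8} + 0·3·e^{-4·0.8} + (-1)·2·e^{-2·0.8} = 4·0.018316 + 0·0.040762 + (-2)·0.201897 = -0.3305.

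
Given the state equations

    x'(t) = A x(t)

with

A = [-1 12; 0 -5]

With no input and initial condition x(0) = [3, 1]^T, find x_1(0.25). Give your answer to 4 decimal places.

3.8133

det(sI - A) = s^2 - (tr A)s + det A, with tr A = (-1) + (-5) = -6 and det A = (-1)·(-5) - 12·0 = 5 - 0 = 5.
So p(s) = det(sI - A) = s^2 + 6s + 5.
Factor s^2 + 6s + 5: two numbers with sum -6 and product 5 are -1 and -5, so s^2 + 6s + 5 = (s + 1)(s + 5).
Hence p(s) = (s + 1) (s + 5), with roots -5, -1.
The eigenvalues -5, -1 are distinct and real, so A is diagonalisable and x(t) = e^{At} x(0) = V diag(e^{λ_i t}) V^{-1} x(0), where the columns of V are the eigenvectors.
λ = -5: A - (-5)I = [[4, 12], [0, 0]]. Row 1 gives 4·v1 + 12·v2 = 0, so take v_1 = [-3, 1]^T.
λ = -1: A - (-1)I = [[0, 12], [0, -4]]. Row 1 gives 0·v1 + 12·v2 = 0, so take v_2 = [1, 0]^T.
V = [v_1 v_2] = [[-3, 1], [1, 0]] has det V = -1, so V^{-1} = adj(V)/det V = [[0, 1], [1, 3]].
Modal coordinates z(0) = V^{-1} x(0): 0·3 + 1·1 = 1; 1·3 + 3·1 = 6; so z(0) = [1, 6]^T.
x_1(t) = Σ_i (v_i)_1 · z_i(0) · e^{λ_i t} (row 1 of V times the modal terms).
x_1(0.25) = (-3)·1·e^{-5·0.25} + 1·6·e^{-1·0.25} = (-3)·0.286505 + 6·0.778801 = 3.8133.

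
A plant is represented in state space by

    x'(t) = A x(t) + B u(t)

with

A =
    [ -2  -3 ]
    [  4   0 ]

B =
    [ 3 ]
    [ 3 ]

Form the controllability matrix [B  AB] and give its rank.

AB = [[-15], [12]]
Controllability matrix C = [B  AB] = [[3, -15], [3, 12]]
det(C) = 3·12 - (-15)·3 = 36 - (-45) = 81 ≠ 0, so rank(C) = 2.
rank(C) = 2 = n, so the pair (A, B) is completely controllable.

2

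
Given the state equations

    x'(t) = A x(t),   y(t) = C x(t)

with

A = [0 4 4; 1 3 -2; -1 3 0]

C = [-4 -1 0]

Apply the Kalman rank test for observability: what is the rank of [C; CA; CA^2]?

CA = [[-1, -19, -14]]
CA^2 = [[-5, -103, 34]]
Observability matrix O = [C; CA; CA^2] = [[-4, -1, 0], [-1, -19, -14], [-5, -103, 34]]
det(O) = (-4)·((-19)·34 - (-14)·(-103)) - (-1)·((-1)·34 - (-14)·(-5)) + 0·((-1)·(-103) - (-19)·(-5)) = (-4)·(-2088) - (-1)·(-104) + 0·8 = 8248 ≠ 0, so rank(O) = 3.
rank(O) = 3 = n, so the pair (A, C) is completely observable.

3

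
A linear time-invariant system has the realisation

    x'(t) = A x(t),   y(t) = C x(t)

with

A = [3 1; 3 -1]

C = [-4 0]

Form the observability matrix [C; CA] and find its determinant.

CA = [[-12, -4]]
Observability matrix O = [C; CA] = [[-4, 0], [-12, -4]]
det(O) = (-4)·(-4) - 0·(-12) = 16 - 0 = 16
Since det(O) ≠ 0, rank(O) = 2 and the system is completely observable.

16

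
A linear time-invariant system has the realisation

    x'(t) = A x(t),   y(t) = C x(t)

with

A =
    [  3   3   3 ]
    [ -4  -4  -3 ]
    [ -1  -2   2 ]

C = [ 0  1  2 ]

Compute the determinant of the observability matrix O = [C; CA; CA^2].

125

CA = [[-6, -8, 1]]
CA^2 = [[13, 12, 8]]
Observability matrix O = [C; CA; CA^2] = [[0, 1, 2], [-6, -8, 1], [13, 12, 8]]
Expanding along the first row, det(O) = 0·((-8)·8 - 1·12) - 1·((-6)·8 - 1·13) + 2·((-6)·12 - (-8)·13) = 0·(-76) - 1·(-61) + 2·32 = 125
Since det(O) ≠ 0, rank(O) = 3 and the system is completely observable.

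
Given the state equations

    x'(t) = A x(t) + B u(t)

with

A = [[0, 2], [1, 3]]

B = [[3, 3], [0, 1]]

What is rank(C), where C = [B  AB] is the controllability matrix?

2

AB = [[0, 2], [3, 6]]
Controllability matrix C = [B  AB] = [[3, 3, 0, 2], [0, 1, 3, 6]]
Take the 2×2 submatrix of C formed by columns 1, 2: [[3, 3], [0, 1]]. Its determinant is 3·1 - 3·0 = 3 - 0 = 3 ≠ 0.
So rank(C) ≥ 2; since C has 2 rows, rank(C) = 2.
rank(C) = 2 = n, so the pair (A, B) is completely controllable.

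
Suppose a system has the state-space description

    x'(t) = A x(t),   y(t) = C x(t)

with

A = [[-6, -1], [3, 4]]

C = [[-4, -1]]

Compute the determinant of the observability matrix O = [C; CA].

CA = [[21, 0]]
Observability matrix O = [C; CA] = [[-4, -1], [21, 0]]
det(O) = (-4)·0 - (-1)·21 = 0 - (-21) = 21
Since det(O) ≠ 0, rank(O) = 2 and the system is completely observable.

21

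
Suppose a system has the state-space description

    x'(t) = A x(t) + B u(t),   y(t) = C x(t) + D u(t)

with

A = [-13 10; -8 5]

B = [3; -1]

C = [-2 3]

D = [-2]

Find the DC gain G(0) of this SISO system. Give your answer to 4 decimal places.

G(0) = C(-A)^{-1}B + D = -C A^{-1} B + D.
det A = 15, so A^{-1} = (1/15)·adj(A) = [[1/3, -2/3], [8/15, -13/15]]
A^{-1} B = [5/3, 37/15]^T
C A^{-1} B = 61/15
G(0) = D - C A^{-1} B = -2 - (61/15) = -91/15 ≈ -6.0667

-6.0667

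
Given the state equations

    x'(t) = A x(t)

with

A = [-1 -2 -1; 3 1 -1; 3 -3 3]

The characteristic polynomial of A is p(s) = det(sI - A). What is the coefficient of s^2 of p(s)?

-3

Expand det(sI - A) for the 3×3 matrix.
p(s) = s^3 - 3s^2 + 5s - 36.
(Check: constant term = det(-A) = (-1)^3 det A = -36; coefficient of s^2 = -tr A = -3.)
The coefficient of s^2 is -3.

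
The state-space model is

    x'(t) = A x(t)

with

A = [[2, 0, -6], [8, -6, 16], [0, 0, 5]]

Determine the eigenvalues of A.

-6, 2, 5

det(sI - A) = s^3 - (tr A)s^2 + (M11 + M22 + M33)s - det A, where Mii is the 2×2 principal minor of A obtained by deleting row i and column i.
tr A = 2 + (-6) + 5 = 1; M11 = (-6)·5 - 16·0 = -30 - 0 = -30; M22 = 2·5 - (-6)·0 = 10 - 0 = 10; M33 = 2·(-6) - 0·8 = -12 - 0 = -12; sum of minors = -32.
det A = 2·((-6)·5 - 16·0) - 0·(8·5 - 16·0) + (-6)·(8·0 - (-6)·0) = 2·(-30) - 0·40 + (-6)·0 = -60.
So p(s) = det(sI - A) = s^3 - s^2 - 32s + 60.
Rational-root test: any integer root divides 60. Testing small divisors, s = 2 works: p(2) = 8 + (-4) + (-64) + 60 = 0, so (s - 2) is a factor.
Dividing, p(s) = (s - 2)(s^2 + s - 30).
Factor s^2 + s - 30: two numbers with sum -1 and product -30 are 5 and -6, so s^2 + s - 30 = (s - 5)(s + 6).
Hence p(s) = (s - 5) (s - 2) (s + 6), with roots -6, 2, 5.
At least one eigenvalue has non-negative real part, so the system is not asymptotically stable.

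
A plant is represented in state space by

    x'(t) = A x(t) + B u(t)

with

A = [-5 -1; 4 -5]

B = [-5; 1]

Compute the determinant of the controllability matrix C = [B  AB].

101

AB = [[24], [-25]]
Controllability matrix C = [B  AB] = [[-5, 24], [1, -25]]
det(C) = (-5)·(-25) - 24·1 = 125 - 24 = 101
Since det(C) ≠ 0, rank(C) = 2 and the system is completely controllable.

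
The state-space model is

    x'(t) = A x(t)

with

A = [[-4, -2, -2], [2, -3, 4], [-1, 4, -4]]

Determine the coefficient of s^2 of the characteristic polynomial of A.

Expand det(sI - A) for the 3×3 matrix.
p(s) = s^3 + 11s^2 + 26s + 2.
(Check: constant term = det(-A) = (-1)^3 det A = 2; coefficient of s^2 = -tr A = 11.)
The coefficient of s^2 is 11.

11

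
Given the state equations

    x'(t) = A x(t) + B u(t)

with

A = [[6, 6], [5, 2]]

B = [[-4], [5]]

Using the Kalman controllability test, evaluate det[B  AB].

10

AB = [[6], [-10]]
Controllability matrix C = [B  AB] = [[-4, 6], [5, -10]]
det(C) = (-4)·(-10) - 6·5 = 40 - 30 = 10
Since det(C) ≠ 0, rank(C) = 2 and the system is completely controllable.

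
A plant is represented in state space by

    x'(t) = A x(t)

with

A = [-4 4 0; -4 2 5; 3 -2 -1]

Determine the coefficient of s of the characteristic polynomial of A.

Expand det(sI - A) for the 3×3 matrix.
p(s) = s^3 + 3s^2 + 20s - 12.
(Check: constant term = det(-A) = (-1)^3 det A = -12; coefficient of s^2 = -tr A = 3.)
The coefficient of s is 20.

20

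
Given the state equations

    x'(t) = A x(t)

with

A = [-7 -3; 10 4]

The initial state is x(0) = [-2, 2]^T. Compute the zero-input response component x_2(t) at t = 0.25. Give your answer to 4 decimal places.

det(sI - A) = s^2 - (tr A)s + det A, with tr A = (-7) + 4 = -3 and det A = (-7)·4 - (-3)·10 = -28 - (-30) = 2.
So p(s) = det(sI - A) = s^2 + 3s + 2.
Factor s^2 + 3s + 2: two numbers with sum -3 and product 2 are -1 and -2, so s^2 + 3s + 2 = (s + 1)(s + 2).
Hence p(s) = (s + 1) (s + 2), with roots -2, -1.
The eigenvalues -2, -1 are distinct and real, so A is diagonalisable and x(t) = e^{At} x(0) = V diag(e^{λ_i t}) V^{-1} x(0), where the columns of V are the eigenvectors.
λ = -2: A - (-2)I = [[-5, -3], [10, 6]]. Row 1 gives (-5)·v1 + (-3)·v2 = 0, so take v_1 = [-3, 5]^T.
λ = -1: A - (-1)I = [[-6, -3], [10, 5]]. Row 1 gives (-6)·v1 + (-3)·v2 = 0, so take v_2 = [-1, 2]^T.
V = [v_1 v_2] = [[-3, -1], [5, 2]] has det V = -1, so V^{-1} = adj(V)/det V = [[-2, -1], [5, 3]].
Modal coordinates z(0) = V^{-1} x(0): (-2)·(-2) + (-1)·2 = 2; 5·(-2) + 3·2 = -4; so z(0) = [2, -4]^T.
x_2(t) = Σ_i (v_i)_2 · z_i(0) · e^{λ_i t} (row 2 of V times the modal terms).
x_2(0.25) = 5·2·e^{-2·0.25} + 2·(-4)·e^{-1·0.25} = 10·0.606531 + (-8)·0.778801 = -0.1651.

-0.1651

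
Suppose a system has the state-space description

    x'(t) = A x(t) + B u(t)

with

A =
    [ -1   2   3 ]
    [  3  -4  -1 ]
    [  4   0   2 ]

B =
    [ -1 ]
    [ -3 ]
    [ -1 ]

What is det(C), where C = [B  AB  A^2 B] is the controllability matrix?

AB = [[-8], [10], [-6]]
A^2B = [[10], [-58], [-44]]
Controllability matrix C = [B  AB  A^2B] = [[-1, -8, 10], [-3, 10, -58], [-1, -6, -44]]
Expanding along the first row, det(C) = (-1)·(10·(-44) - (-58)·(-6)) - (-8)·((-3)·(-44) - (-58)·(-1)) + 10·((-3)·(-6) - 10·(-1)) = (-1)·(-788) - (-8)·74 + 10·28 = 1660
Since det(C) ≠ 0, rank(C) = 3 and the system is completely controllable.

1660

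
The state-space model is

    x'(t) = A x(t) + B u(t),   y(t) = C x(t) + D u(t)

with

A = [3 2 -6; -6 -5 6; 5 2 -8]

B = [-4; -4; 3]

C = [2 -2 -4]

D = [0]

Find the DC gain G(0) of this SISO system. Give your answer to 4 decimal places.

G(0) = C(-A)^{-1}B + D = -C A^{-1} B + D.
det A = -30, so A^{-1} = (1/-30)·adj(A) = [[-14/15, -2/15, 3/5], [3/5, -1/5, -3/5], [-13/30, -2/15, 1/10]]
A^{-1} B = [91/15, -17/5, 77/30]^T
C A^{-1} B = 26/3
G(0) = D - C A^{-1} B = 0 - (26/3) = -26/3 ≈ -8.6667

-8.6667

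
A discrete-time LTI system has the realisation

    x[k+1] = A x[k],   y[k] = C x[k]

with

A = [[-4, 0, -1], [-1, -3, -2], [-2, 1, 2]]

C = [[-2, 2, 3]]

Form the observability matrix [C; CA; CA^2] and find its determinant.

103

CA = [[0, -3, 4]]
CA^2 = [[-5, 13, 14]]
Observability matrix O = [C; CA; CA^2] = [[-2, 2, 3], [0, -3, 4], [-5, 13, 14]]
Expanding along the first row, det(O) = (-2)·((-3)·14 - 4·13) - 2·(0·14 - 4·(-5)) + 3·(0·13 - (-3)·(-5)) = (-2)·(-94) - 2·20 + 3·(-15) = 103
Since det(O) ≠ 0, rank(O) = 3 and the system is completely observable.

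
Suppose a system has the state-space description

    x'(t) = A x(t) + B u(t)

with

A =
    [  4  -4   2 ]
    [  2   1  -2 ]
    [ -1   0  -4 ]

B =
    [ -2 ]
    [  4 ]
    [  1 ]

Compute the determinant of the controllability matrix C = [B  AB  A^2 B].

4356

AB = [[-22], [-2], [-2]]
A^2B = [[-84], [-42], [30]]
Controllability matrix C = [B  AB  A^2B] = [[-2, -22, -84], [4, -2, -42], [1, -2, 30]]
Expanding along the first row, det(C) = (-2)·((-2)·30 - (-42)·(-2)) - (-22)·(4·30 - (-42)·1) + (-84)·(4·(-2) - (-2)·1) = (-2)·(-144) - (-22)·162 + (-84)·(-6) = 4356
Since det(C) ≠ 0, rank(C) = 3 and the system is completely controllable.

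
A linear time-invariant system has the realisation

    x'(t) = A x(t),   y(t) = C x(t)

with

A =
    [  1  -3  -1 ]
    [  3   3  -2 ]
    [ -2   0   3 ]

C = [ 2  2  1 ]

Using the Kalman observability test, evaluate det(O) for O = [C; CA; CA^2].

CA = [[6, 0, -3]]
CA^2 = [[12, -18, -15]]
Observability matrix O = [C; CA; CA^2] = [[2, 2, 1], [6, 0, -3], [12, -18, -15]]
Expanding along the first row, det(O) = 2·(0·(-15) - (-3)·(-18)) - 2·(6·(-15) - (-3)·12) + 1·(6·(-18) - 0·12) = 2·(-54) - 2·(-54) + 1·(-108) = -108
Since det(O) ≠ 0, rank(O) = 3 and the system is completely observable.

-108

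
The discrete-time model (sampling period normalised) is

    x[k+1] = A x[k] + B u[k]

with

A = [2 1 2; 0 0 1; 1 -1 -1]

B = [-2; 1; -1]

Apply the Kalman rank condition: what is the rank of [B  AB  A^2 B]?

AB = [[-5], [-1], [-2]]
A^2B = [[-15], [-2], [-2]]
Controllability matrix C = [B  AB  A^2B] = [[-2, -5, -15], [1, -1, -2], [-1, -2, -2]]
det(C) = (-2)·((-1)·(-2) - (-2)·(-2)) - (-5)·(1·(-2) - (-2)·(-1)) + (-15)·(1·(-2) - (-1)·(-1)) = (-2)·(-2) - (-5)·(-4) + (-15)·(-3) = 29 ≠ 0, so rank(C) = 3.
rank(C) = 3 = n, so the pair (A, B) is completely controllable.

3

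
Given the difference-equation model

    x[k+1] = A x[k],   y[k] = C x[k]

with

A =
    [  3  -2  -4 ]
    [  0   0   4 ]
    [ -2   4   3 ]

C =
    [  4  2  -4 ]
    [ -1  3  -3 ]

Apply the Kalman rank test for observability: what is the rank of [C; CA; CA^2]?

CA = [[20, -24, -20], [3, -10, 7]]
CA^2 = [[100, -120, -236], [-5, 22, -31]]
Observability matrix O = [C; CA; CA^2] = [[4, 2, -4], [-1, 3, -3], [20, -24, -20], [3, -10, 7], [100, -120, -236], [-5, 22, -31]]
Take the 3×3 submatrix of O formed by rows 1, 2, 3: [[4, 2, -4], [-1, 3, -3], [20, -24, -20]]. Its determinant is 4·(3·(-20) - (-3)·(-24)) - 2·((-1)·(-20) - (-3)·20) + (-4)·((-1)·(-24) - 3·20) = 4·(-132) - 2·80 + (-4)·(-36) = -544 ≠ 0.
So rank(O) ≥ 3; since O has 3 columns, rank(O) = 3.
rank(O) = 3 = n, so the pair (A, C) is completely observable.

3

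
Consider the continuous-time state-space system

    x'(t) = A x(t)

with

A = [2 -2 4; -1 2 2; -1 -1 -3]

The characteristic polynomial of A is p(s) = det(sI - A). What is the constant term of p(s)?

-14

Expand det(sI - A) for the 3×3 matrix.
p(s) = s^3 - s^2 - 4s - 14.
(Check: constant term = det(-A) = (-1)^3 det A = -14; coefficient of s^2 = -tr A = -1.)
The constant term is -14.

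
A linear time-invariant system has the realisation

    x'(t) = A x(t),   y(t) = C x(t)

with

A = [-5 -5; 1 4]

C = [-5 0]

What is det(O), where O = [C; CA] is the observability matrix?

-125

CA = [[25, 25]]
Observability matrix O = [C; CA] = [[-5, 0], [25, 25]]
det(O) = (-5)·25 - 0·25 = -125 - 0 = -125
Since det(O) ≠ 0, rank(O) = 2 and the system is completely observable.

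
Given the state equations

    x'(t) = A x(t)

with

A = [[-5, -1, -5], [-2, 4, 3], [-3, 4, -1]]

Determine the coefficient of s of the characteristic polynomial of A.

-48

Expand det(sI - A) for the 3×3 matrix.
p(s) = s^3 + 2s^2 - 48s - 71.
(Check: constant term = det(-A) = (-1)^3 det A = -71; coefficient of s^2 = -tr A = 2.)
The coefficient of s is -48.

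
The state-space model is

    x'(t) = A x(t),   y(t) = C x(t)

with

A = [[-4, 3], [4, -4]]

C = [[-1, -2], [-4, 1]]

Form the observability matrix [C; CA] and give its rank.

2

CA = [[-4, 5], [20, -16]]
Observability matrix O = [C; CA] = [[-1, -2], [-4, 1], [-4, 5], [20, -16]]
Take the 2×2 submatrix of O formed by rows 1, 2: [[-1, -2], [-4, 1]]. Its determinant is (-1)·1 - (-2)·(-4) = -1 - 8 = -9 ≠ 0.
So rank(O) ≥ 2; since O has 2 columns, rank(O) = 2.
rank(O) = 2 = n, so the pair (A, C) is completely observable.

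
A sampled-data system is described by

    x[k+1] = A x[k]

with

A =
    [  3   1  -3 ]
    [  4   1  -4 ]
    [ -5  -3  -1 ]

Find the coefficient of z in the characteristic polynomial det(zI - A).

-32

Expand det(zI - A) for the 3×3 matrix.
p(z) = z^3 - 3z^2 - 32z - 6.
(Check: constant term = det(-A) = (-1)^3 det A = -6; coefficient of z^2 = -tr A = -3.)
The coefficient of z is -32.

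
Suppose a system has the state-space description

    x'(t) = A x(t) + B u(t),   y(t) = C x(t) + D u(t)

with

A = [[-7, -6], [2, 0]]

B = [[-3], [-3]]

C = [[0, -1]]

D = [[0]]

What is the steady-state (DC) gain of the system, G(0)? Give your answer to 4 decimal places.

G(0) = C(-A)^{-1}B + D = -C A^{-1} B + D.
det A = 12, so A^{-1} = (1/12)·adj(A) = [[0, 1/2], [-1/6, -7/12]]
A^{-1} B = [-3/2, 9/4]^T
C A^{-1} B = -9/4
G(0) = D - C A^{-1} B = 0 - (-9/4) = 9/4 ≈ 2.2500

2.2500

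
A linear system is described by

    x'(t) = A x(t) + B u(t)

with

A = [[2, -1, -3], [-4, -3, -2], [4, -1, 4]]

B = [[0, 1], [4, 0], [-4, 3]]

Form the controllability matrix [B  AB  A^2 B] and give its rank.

3

AB = [[8, -7], [-4, -10], [-20, 16]]
A^2B = [[80, -52], [20, 26], [-44, 46]]
Controllability matrix C = [B  AB  A^2B] = [[0, 1, 8, -7, 80, -52], [4, 0, -4, -10, 20, 26], [-4, 3, -20, 16, -44, 46]]
Take the 3×3 submatrix of C formed by columns 1, 2, 3: [[0, 1, 8], [4, 0, -4], [-4, 3, -20]]. Its determinant is 0·(0·(-20) - (-4)·3) - 1·(4·(-20) - (-4)·(-4)) + 8·(4·3 - 0·(-4)) = 0·12 - 1·(-96) + 8·12 = 192 ≠ 0.
So rank(C) ≥ 3; since C has 3 rows, rank(C) = 3.
rank(C) = 3 = n, so the pair (A, B) is completely controllable.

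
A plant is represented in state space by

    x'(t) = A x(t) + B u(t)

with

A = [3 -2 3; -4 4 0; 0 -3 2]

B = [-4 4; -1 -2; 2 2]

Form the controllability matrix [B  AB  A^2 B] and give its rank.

3

AB = [[-4, 22], [12, -24], [7, 10]]
A^2B = [[-15, 144], [64, -184], [-22, 92]]
Controllability matrix C = [B  AB  A^2B] = [[-4, 4, -4, 22, -15, 144], [-1, -2, 12, -24, 64, -184], [2, 2, 7, 10, -22, 92]]
Take the 3×3 submatrix of C formed by columns 1, 2, 3: [[-4, 4, -4], [-1, -2, 12], [2, 2, 7]]. Its determinant is (-4)·((-2)·7 - 12·2) - 4·((-1)·7 - 12·2) + (-4)·((-1)·2 - (-2)·2) = (-4)·(-38) - 4·(-31) + (-4)·2 = 268 ≠ 0.
So rank(C) ≥ 3; since C has 3 rows, rank(C) = 3.
rank(C) = 3 = n, so the pair (A, B) is completely controllable.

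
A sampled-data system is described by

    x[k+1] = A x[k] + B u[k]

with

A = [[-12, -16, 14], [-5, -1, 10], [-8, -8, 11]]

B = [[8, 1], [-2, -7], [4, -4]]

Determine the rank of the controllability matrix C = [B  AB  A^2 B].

2

AB = [[-8, 44], [2, -38], [-4, 4]]
A^2B = [[8, 136], [-2, -142], [4, -4]]
Controllability matrix C = [B  AB  A^2B] = [[8, 1, -8, 44, 8, 136], [-2, -7, 2, -38, -2, -142], [4, -4, -4, 4, 4, -4]]
The rows r1, r2, r3 of C are linearly dependent: -2·r1 - 2·r2 + 3·r3 = 0 (check each entry), so rank(C) ≤ 2.
The 2×2 minor from rows 1, 2, columns 1, 2 is 8·(-7) - 1·(-2) = -56 - (-2) = -54 ≠ 0, so rank(C) = 2.
rank(C) = 2 < n = 3, so the pair (A, B) is not completely controllable.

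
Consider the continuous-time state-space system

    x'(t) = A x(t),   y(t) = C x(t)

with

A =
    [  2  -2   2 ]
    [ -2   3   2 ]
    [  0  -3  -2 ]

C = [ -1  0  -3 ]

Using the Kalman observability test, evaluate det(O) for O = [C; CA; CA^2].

CA = [[-2, 11, 4]]
CA^2 = [[-26, 25, 10]]
Observability matrix O = [C; CA; CA^2] = [[-1, 0, -3], [-2, 11, 4], [-26, 25, 10]]
Expanding along the first row, det(O) = (-1)·(11·10 - 4·25) - 0·((-2)·10 - 4·(-26)) + (-3)·((-2)·25 - 11·(-26)) = (-1)·10 - 0·84 + (-3)·236 = -718
Since det(O) ≠ 0, rank(O) = 3 and the system is completely observable.

-718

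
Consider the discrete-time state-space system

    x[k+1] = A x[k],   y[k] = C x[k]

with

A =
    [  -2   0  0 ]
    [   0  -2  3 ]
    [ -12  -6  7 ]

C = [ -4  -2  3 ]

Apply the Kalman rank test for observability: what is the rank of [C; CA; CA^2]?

CA = [[-28, -14, 15]]
CA^2 = [[-124, -62, 63]]
Observability matrix O = [C; CA; CA^2] = [[-4, -2, 3], [-28, -14, 15], [-124, -62, 63]]
The columns c1, c2, c3 of O are linearly dependent: -c1 + 2·c2 = 0 (check each entry), so rank(O) ≤ 2.
The 2×2 minor from rows 1, 2, columns 1, 3 is (-4)·15 - 3·(-28) = -60 - (-84) = 24 ≠ 0, so rank(O) = 2.
rank(O) = 2 < n = 3, so the pair (A, C) is not completely observable.

2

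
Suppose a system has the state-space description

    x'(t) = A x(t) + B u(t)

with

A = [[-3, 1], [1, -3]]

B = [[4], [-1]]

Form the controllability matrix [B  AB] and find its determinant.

15

AB = [[-13], [7]]
Controllability matrix C = [B  AB] = [[4, -13], [-1, 7]]
det(C) = 4·7 - (-13)·(-1) = 28 - 13 = 15
Since det(C) ≠ 0, rank(C) = 2 and the system is completely controllable.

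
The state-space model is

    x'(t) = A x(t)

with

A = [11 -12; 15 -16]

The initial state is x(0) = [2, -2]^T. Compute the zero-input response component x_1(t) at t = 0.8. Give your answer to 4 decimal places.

det(sI - A) = s^2 - (tr A)s + det A, with tr A = 11 + (-16) = -5 and det A = 11·(-16) - (-12)·15 = -176 - (-180) = 4.
So p(s) = det(sI - A) = s^2 + 5s + 4.
Factor s^2 + 5s + 4: two numbers with sum -5 and product 4 are -1 and -4, so s^2 + 5s + 4 = (s + 1)(s + 4).
Hence p(s) = (s + 1) (s + 4), with roots -4, -1.
The eigenvalues -4, -1 are distinct and real, so A is diagonalisable and x(t) = e^{At} x(0) = V diag(e^{λ_i t}) V^{-1} x(0), where the columns of V are the eigenvectors.
λ = -4: A - (-4)I = [[15, -12], [15, -12]]. Row 1 gives 15·v1 + (-12)·v2 = 0, so take v_1 = [4, 5]^T.
λ = -1: A - (-1)I = [[12, -12], [15, -15]]. Row 1 gives 12·v1 + (-12)·v2 = 0, so take v_2 = [1, 1]^T.
V = [v_1 v_2] = [[4, 1], [5, 1]] has det V = -1, so V^{-1} = adj(V)/det V = [[-1, 1], [5, -4]].
Modal coordinates z(0) = V^{-1} x(0): (-1)·2 + 1·(-2) = -4; 5·2 + (-4)·(-2) = 18; so z(0) = [-4, 18]^T.
x_1(t) = Σ_i (v_i)_1 · z_i(0) · e^{λ_i t} (row 1 of V times the modal terms).
x_1(0.8) = 4·(-4)·e^{-4·0.8} + 1·18·e^{-1·0.8} = (-16)·0.040762 + 18·0.449329 = 7.4357.

7.4357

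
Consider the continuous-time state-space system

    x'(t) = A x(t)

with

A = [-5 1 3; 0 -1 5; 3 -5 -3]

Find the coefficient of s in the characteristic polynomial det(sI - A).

39

Expand det(sI - A) for the 3×3 matrix.
p(s) = s^3 + 9s^2 + 39s + 116.
(Check: constant term = det(-A) = (-1)^3 det A = 116; coefficient of s^2 = -tr A = 9.)
The coefficient of s is 39.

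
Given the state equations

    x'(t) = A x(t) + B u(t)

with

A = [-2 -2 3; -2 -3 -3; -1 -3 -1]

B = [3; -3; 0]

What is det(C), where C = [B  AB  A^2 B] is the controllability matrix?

135

AB = [[0], [3], [6]]
A^2B = [[12], [-27], [-15]]
Controllability matrix C = [B  AB  A^2B] = [[3, 0, 12], [-3, 3, -27], [0, 6, -15]]
Expanding along the first row, det(C) = 3·(3·(-15) - (-27)·6) - 0·((-3)·(-15) - (-27)·0) + 12·((-3)·6 - 3·0) = 3·117 - 0·45 + 12·(-18) = 135
Since det(C) ≠ 0, rank(C) = 3 and the system is completely controllable.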